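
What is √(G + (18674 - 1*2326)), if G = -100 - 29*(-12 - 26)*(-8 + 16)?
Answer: 2*√6266 ≈ 158.32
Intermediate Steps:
G = 8716 (G = -100 - (-1102)*8 = -100 - 29*(-304) = -100 + 8816 = 8716)
√(G + (18674 - 1*2326)) = √(8716 + (18674 - 1*2326)) = √(8716 + (18674 - 2326)) = √(8716 + 16348) = √25064 = 2*√6266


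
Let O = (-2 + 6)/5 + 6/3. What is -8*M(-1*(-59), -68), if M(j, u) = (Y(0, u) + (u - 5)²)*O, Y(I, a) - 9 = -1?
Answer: -597744/5 ≈ -1.1955e+5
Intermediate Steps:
Y(I, a) = 8 (Y(I, a) = 9 - 1 = 8)
O = 14/5 (O = 4*(⅕) + 6*(⅓) = ⅘ + 2 = 14/5 ≈ 2.8000)
M(j, u) = 112/5 + 14*(-5 + u)²/5 (M(j, u) = (8 + (u - 5)²)*(14/5) = (8 + (-5 + u)²)*(14/5) = 112/5 + 14*(-5 + u)²/5)
-8*M(-1*(-59), -68) = -8*(112/5 + 14*(-5 - 68)²/5) = -8*(112/5 + (14/5)*(-73)²) = -8*(112/5 + (14/5)*5329) = -8*(112/5 + 74606/5) = -8*74718/5 = -597744/5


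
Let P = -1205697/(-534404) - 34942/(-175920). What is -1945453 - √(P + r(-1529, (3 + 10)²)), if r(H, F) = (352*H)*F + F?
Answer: -1945453 - I*√3140262135232943473647468210/5875771980 ≈ -1.9455e+6 - 9537.1*I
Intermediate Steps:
P = 28847420101/11751543960 (P = -1205697*(-1/534404) - 34942*(-1/175920) = 1205697/534404 + 17471/87960 = 28847420101/11751543960 ≈ 2.4548)
r(H, F) = F + 352*F*H (r(H, F) = 352*F*H + F = F + 352*F*H)
-1945453 - √(P + r(-1529, (3 + 10)²)) = -1945453 - √(28847420101/11751543960 + (3 + 10)²*(1 + 352*(-1529))) = -1945453 - √(28847420101/11751543960 + 13²*(1 - 538208)) = -1945453 - √(28847420101/11751543960 + 169*(-538207)) = -1945453 - √(28847420101/11751543960 - 90956983) = -1945453 - √(-1068884955346052579/11751543960) = -1945453 - I*√3140262135232943473647468210/5875771980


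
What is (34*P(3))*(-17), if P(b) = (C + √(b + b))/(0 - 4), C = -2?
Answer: -289 + 289*√6/2 ≈ 64.951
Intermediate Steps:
P(b) = ½ - √2*√b/4 (P(b) = (-2 + √(b + b))/(0 - 4) = (-2 + √(2*b))/(-4) = (-2 + √2*√b)*(-¼) = ½ - √2*√b/4)
(34*P(3))*(-17) = (34*(½ - √2*√3/4))*(-17) = (34*(½ - √6/4))*(-17) = (17 - 17*√6/2)*(-17) = -289 + 289*√6/2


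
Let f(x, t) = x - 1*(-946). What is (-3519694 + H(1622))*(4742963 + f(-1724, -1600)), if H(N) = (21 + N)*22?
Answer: -16519629072380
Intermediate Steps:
H(N) = 462 + 22*N
f(x, t) = 946 + x (f(x, t) = x + 946 = 946 + x)
(-3519694 + H(1622))*(4742963 + f(-1724, -1600)) = (-3519694 + (462 + 22*1622))*(4742963 + (946 - 1724)) = (-3519694 + (462 + 35684))*(4742963 - 778) = (-3519694 + 36146)*4742185 = -3483548*4742185 = -16519629072380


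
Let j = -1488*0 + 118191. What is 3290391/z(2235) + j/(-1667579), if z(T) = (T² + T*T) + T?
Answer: 1435313833518/5554530553205 ≈ 0.25840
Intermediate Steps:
z(T) = T + 2*T² (z(T) = (T² + T²) + T = 2*T² + T = T + 2*T²)
j = 118191 (j = 0 + 118191 = 118191)
3290391/z(2235) + j/(-1667579) = 3290391/((2235*(1 + 2*2235))) + 118191/(-1667579) = 3290391/((2235*(1 + 4470))) + 118191*(-1/1667579) = 3290391/((2235*4471)) - 118191/1667579 = 3290391/9992685 - 118191/1667579 = 3290391*(1/9992685) - 118191/1667579 = 1096797/3330895 - 118191/1667579 = 1435313833518/5554530553205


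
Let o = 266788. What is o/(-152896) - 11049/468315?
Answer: -10552514177/5966957520 ≈ -1.7685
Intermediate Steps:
o/(-152896) - 11049/468315 = 266788/(-152896) - 11049/468315 = 266788*(-1/152896) - 11049*1/468315 = -66697/38224 - 3683/156105 = -10552514177/5966957520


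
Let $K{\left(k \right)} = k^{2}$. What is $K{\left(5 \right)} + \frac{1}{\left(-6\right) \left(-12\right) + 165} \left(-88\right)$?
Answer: $\frac{5837}{237} \approx 24.629$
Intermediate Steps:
$K{\left(5 \right)} + \frac{1}{\left(-6\right) \left(-12\right) + 165} \left(-88\right) = 5^{2} + \frac{1}{\left(-6\right) \left(-12\right) + 165} \left(-88\right) = 25 + \frac{1}{72 + 165} \left(-88\right) = 25 + \frac{1}{237} \left(-88\right) = 25 - \frac{88}{237} = \frac{5837}{237}$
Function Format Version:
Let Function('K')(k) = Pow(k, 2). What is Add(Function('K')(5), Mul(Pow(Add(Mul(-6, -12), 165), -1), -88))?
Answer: Rational(5837, 237) ≈ 24.629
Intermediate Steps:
Add(Function('K')(5), Mul(Pow(Add(Mul(-6, -12), 165), -1), -88)) = Add(Pow(5, 2), Mul(Pow(Add(Mul(-6, -12), 165), -1), -88)) = Add(25, Mul(Pow(Add(72, 165), -1), -88)) = Add(25, Mul(Pow(237, -1), -88)) = Add(25, Mul(Rational(1, 237), -88)) = Add(25, Rational(-88, 237)) = Rational(5837, 237)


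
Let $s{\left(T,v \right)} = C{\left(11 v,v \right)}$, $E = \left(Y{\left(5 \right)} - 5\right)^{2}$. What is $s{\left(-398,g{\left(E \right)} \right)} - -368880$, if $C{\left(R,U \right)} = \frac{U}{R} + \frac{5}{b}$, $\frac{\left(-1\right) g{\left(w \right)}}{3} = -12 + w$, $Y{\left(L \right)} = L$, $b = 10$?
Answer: $\frac{8115373}{22} \approx 3.6888 \cdot 10^{5}$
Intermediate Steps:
$E = 0$ ($E = \left(5 - 5\right)^{2} = 0^{2} = 0$)
$g{\left(w \right)} = 36 - 3 w$ ($g{\left(w \right)} = - 3 \left(-12 + w\right) = 36 - 3 w$)
$C{\left(R,U \right)} = \frac{1}{2} + \frac{U}{R}$ ($C{\left(R,U \right)} = \frac{U}{R} + \frac{5}{10} = \frac{U}{R} + 5 \cdot \frac{1}{10} = \frac{U}{R} + \frac{1}{2} = \frac{1}{2} + \frac{U}{R}$)
$s{\left(T,v \right)} = \frac{13}{22}$ ($s{\left(T,v \right)} = \frac{v + \frac{11 v}{2}}{11 v} = \frac{1}{11 v} \left(v + \frac{11 v}{2}\right) = \frac{1}{11 v} \frac{13 v}{2} = \frac{13}{22}$)
$s{\left(-398,g{\left(E \right)} \right)} - -368880 = \frac{13}{22} - -368880 = \frac{13}{22} + 368880 = \frac{8115373}{22}$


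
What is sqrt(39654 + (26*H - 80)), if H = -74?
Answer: 5*sqrt(1506) ≈ 194.04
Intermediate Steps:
sqrt(39654 + (26*H - 80)) = sqrt(39654 + (26*(-74) - 80)) = sqrt(39654 + (-1924 - 80)) = sqrt(39654 - 2004) = sqrt(37650) = 5*sqrt(1506)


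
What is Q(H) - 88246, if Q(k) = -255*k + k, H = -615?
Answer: 67964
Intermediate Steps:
Q(k) = -254*k
Q(H) - 88246 = -254*(-615) - 88246 = 156210 - 88246 = 67964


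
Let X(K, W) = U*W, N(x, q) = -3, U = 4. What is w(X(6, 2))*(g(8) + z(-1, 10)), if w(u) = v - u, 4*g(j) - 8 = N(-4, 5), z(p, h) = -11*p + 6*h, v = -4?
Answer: -867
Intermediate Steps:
X(K, W) = 4*W
g(j) = 5/4 (g(j) = 2 + (¼)*(-3) = 2 - ¾ = 5/4)
w(u) = -4 - u
w(X(6, 2))*(g(8) + z(-1, 10)) = (-4 - 4*2)*(5/4 + (-11*(-1) + 6*10)) = (-4 - 1*8)*(5/4 + (11 + 60)) = (-4 - 8)*(5/4 + 71) = -12*289/4 = -867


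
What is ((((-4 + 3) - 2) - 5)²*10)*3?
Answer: 1920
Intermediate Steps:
((((-4 + 3) - 2) - 5)²*10)*3 = (((-1 - 2) - 5)²*10)*3 = ((-3 - 5)²*10)*3 = ((-8)²*10)*3 = (64*10)*3 = 640*3 = 1920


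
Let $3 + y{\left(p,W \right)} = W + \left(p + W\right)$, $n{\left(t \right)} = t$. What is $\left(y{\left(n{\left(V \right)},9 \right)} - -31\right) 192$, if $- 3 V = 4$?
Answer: $8576$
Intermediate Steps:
$V = - \frac{4}{3}$ ($V = \left(- \frac{1}{3}\right) 4 = - \frac{4}{3} \approx -1.3333$)
$y{\left(p,W \right)} = -3 + p + 2 W$ ($y{\left(p,W \right)} = -3 + \left(W + \left(p + W\right)\right) = -3 + \left(W + \left(W + p\right)\right) = -3 + \left(p + 2 W\right) = -3 + p + 2 W$)
$\left(y{\left(n{\left(V \right)},9 \right)} - -31\right) 192 = \left(\left(-3 - \frac{4}{3} + 2 \cdot 9\right) - -31\right) 192 = \left(\left(-3 - \frac{4}{3} + 18\right) + 31\right) 192 = \left(\frac{41}{3} + 31\right) 192 = \frac{134}{3} \cdot 192 = 8576$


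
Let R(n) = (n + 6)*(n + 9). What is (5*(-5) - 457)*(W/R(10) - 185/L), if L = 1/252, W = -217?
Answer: 3415619977/152 ≈ 2.2471e+7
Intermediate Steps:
R(n) = (6 + n)*(9 + n)
L = 1/252 ≈ 0.0039683
(5*(-5) - 457)*(W/R(10) - 185/L) = (5*(-5) - 457)*(-217/(54 + 10² + 15*10) - 185/1/252) = (-25 - 457)*(-217/(54 + 100 + 150) - 185*252) = -482*(-217/304 - 46620) = -482*(-14172697/304) = 3415619977/152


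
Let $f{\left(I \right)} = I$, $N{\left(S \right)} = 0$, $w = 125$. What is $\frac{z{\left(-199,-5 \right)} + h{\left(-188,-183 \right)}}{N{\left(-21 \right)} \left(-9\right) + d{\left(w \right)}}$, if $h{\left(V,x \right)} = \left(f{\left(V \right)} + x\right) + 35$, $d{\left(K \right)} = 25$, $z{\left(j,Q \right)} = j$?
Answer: $- \frac{107}{5} \approx -21.4$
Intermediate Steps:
$h{\left(V,x \right)} = 35 + V + x$ ($h{\left(V,x \right)} = \left(V + x\right) + 35 = 35 + V + x$)
$\frac{z{\left(-199,-5 \right)} + h{\left(-188,-183 \right)}}{N{\left(-21 \right)} \left(-9\right) + d{\left(w \right)}} = \frac{-199 - 336}{0 \left(-9\right) + 25} = \frac{-199 - 336}{0 + 25} = - \frac{535}{25} = \left(-535\right) \frac{1}{25} = - \frac{107}{5}$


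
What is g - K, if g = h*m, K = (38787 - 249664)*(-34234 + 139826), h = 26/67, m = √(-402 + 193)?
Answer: 22266924184 + 26*I*√209/67 ≈ 2.2267e+10 + 5.6101*I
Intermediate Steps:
m = I*√209 (m = √(-209) = I*√209 ≈ 14.457*I)
h = 26/67 (h = 26*(1/67) = 26/67 ≈ 0.38806)
K = -22266924184 (K = -210877*105592 = -22266924184)
g = 26*I*√209/67 (g = 26*(I*√209)/67 = 26*I*√209/67 ≈ 5.6101*I)
g - K = 26*I*√209/67 - 1*(-22266924184) = 26*I*√209/67 + 22266924184 = 22266924184 + 26*I*√209/67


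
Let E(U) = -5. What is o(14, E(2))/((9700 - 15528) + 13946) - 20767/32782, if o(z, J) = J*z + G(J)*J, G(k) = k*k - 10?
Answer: -43334974/66531069 ≈ -0.65135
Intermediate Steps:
G(k) = -10 + k² (G(k) = k² - 10 = -10 + k²)
o(z, J) = J*z + J*(-10 + J²) (o(z, J) = J*z + (-10 + J²)*J = J*z + J*(-10 + J²))
o(14, E(2))/((9700 - 15528) + 13946) - 20767/32782 = (-5*(-10 + 14 + (-5)²))/((9700 - 15528) + 13946) - 20767/32782 = (-5*(-10 + 14 + 25))/(-5828 + 13946) - 20767*1/32782 = -5*29/8118 - 20767/32782 = -145*1/8118 - 20767/32782 = -145/8118 - 20767/32782 = -43334974/66531069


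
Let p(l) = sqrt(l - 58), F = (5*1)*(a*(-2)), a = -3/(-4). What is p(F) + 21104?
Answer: 21104 + I*sqrt(262)/2 ≈ 21104.0 + 8.0932*I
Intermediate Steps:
a = 3/4 (a = -3*(-1/4) = 3/4 ≈ 0.75000)
F = -15/2 (F = (5*1)*((3/4)*(-2)) = 5*(-3/2) = -15/2 ≈ -7.5000)
p(l) = sqrt(-58 + l)
p(F) + 21104 = sqrt(-58 - 15/2) + 21104 = sqrt(-131/2) + 21104 = I*sqrt(262)/2 + 21104 = 21104 + I*sqrt(262)/2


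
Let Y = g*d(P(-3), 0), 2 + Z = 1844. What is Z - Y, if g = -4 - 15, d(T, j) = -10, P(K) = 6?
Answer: 1652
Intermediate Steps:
Z = 1842 (Z = -2 + 1844 = 1842)
g = -19
Y = 190 (Y = -19*(-10) = 190)
Z - Y = 1842 - 1*190 = 1842 - 190 = 1652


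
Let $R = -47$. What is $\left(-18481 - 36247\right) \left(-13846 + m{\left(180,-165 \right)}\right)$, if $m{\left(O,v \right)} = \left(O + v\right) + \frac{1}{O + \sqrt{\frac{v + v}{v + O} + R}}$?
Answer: $\frac{8192390458984}{10823} + \frac{54728 i \sqrt{69}}{32469} \approx 7.5694 \cdot 10^{8} + 14.001 i$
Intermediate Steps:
$m{\left(O,v \right)} = O + v + \frac{1}{O + \sqrt{-47 + \frac{2 v}{O + v}}}$ ($m{\left(O,v \right)} = \left(O + v\right) + \frac{1}{O + \sqrt{\frac{v + v}{v + O} - 47}} = \left(O + v\right) + \frac{1}{O + \sqrt{\frac{2 v}{O + v} - 47}} = \left(O + v\right) + \frac{1}{O + \sqrt{-47 + \frac{2 v}{O + v}}} = O + v + \frac{1}{O + \sqrt{-47 + \frac{2 v}{O + v}}}$)
$\left(-18481 - 36247\right) \left(-13846 + m{\left(180,-165 \right)}\right) = \left(-18481 - 36247\right) \left(-13846 + \frac{1 + 180^{2} + 180 \left(-165\right) + 180 \sqrt{\frac{\left(-47\right) 180 - -7425}{180 - 165}} - 165 \sqrt{\frac{\left(-47\right) 180 - -7425}{180 - 165}}}{180 + \sqrt{\frac{\left(-47\right) 180 - -7425}{180 - 165}}}\right) = - 54728 \left(-13846 + \frac{1 + 32400 - 29700 + 180 \sqrt{\frac{-8460 + 7425}{15}} - 165 \sqrt{\frac{-8460 + 7425}{15}}}{180 + \sqrt{\frac{-8460 + 7425}{15}}}\right) = - 54728 \left(-13846 + \frac{1 + 32400 - 29700 + 180 \sqrt{\frac{1}{15} \left(-1035\right)} - 165 \sqrt{\frac{1}{15} \left(-1035\right)}}{180 + \sqrt{\frac{1}{15} \left(-1035\right)}}\right) = - 54728 \left(-13846 + \frac{1 + 32400 - 29700 + 180 \sqrt{-69} - 165 \sqrt{-69}}{180 + \sqrt{-69}}\right) = - 54728 \left(-13846 + \frac{1 + 32400 - 29700 + 180 i \sqrt{69} - 165 i \sqrt{69}}{180 + i \sqrt{69}}\right) = - 54728 \left(-13846 + \frac{2701 + 15 i \sqrt{69}}{180 + i \sqrt{69}}\right) = 757763888 - \frac{54728 \left(2701 + 15 i \sqrt{69}\right)}{180 + i \sqrt{69}}$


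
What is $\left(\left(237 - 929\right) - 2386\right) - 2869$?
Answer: $-5947$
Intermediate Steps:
$\left(\left(237 - 929\right) - 2386\right) - 2869 = \left(-692 - 2386\right) - 2869 = -3078 - 2869 = -5947$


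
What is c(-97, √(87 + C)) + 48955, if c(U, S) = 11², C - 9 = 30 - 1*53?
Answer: 49076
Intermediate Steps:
C = -14 (C = 9 + (30 - 1*53) = 9 + (30 - 53) = 9 - 23 = -14)
c(U, S) = 121
c(-97, √(87 + C)) + 48955 = 121 + 48955 = 49076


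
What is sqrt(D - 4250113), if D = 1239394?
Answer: I*sqrt(3010719) ≈ 1735.1*I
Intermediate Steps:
sqrt(D - 4250113) = sqrt(1239394 - 4250113) = sqrt(-3010719) = I*sqrt(3010719)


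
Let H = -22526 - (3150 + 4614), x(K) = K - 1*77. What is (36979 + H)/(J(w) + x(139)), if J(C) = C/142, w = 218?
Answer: 474919/4511 ≈ 105.28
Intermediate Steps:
x(K) = -77 + K (x(K) = K - 77 = -77 + K)
J(C) = C/142 (J(C) = C*(1/142) = C/142)
H = -30290 (H = -22526 - 1*7764 = -22526 - 7764 = -30290)
(36979 + H)/(J(w) + x(139)) = (36979 - 30290)/((1/142)*218 + (-77 + 139)) = 6689/(109/71 + 62) = 6689/(4511/71) = 6689*(71/4511) = 474919/4511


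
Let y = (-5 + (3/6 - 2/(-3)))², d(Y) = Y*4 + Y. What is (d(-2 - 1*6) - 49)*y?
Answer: -47081/36 ≈ -1307.8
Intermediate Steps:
d(Y) = 5*Y (d(Y) = 4*Y + Y = 5*Y)
y = 529/36 (y = (-5 + (3*(⅙) - 2*(-⅓)))² = (-5 + (½ + ⅔))² = (-5 + 7/6)² = (-23/6)² = 529/36 ≈ 14.694)
(d(-2 - 1*6) - 49)*y = (5*(-2 - 1*6) - 49)*(529/36) = (5*(-2 - 6) - 49)*(529/36) = (5*(-8) - 49)*(529/36) = (-40 - 49)*(529/36) = -89*529/36 = -47081/36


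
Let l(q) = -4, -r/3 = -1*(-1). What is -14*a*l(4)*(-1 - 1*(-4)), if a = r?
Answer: -504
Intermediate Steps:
r = -3 (r = -(-3)*(-1) = -3*1 = -3)
a = -3
-14*a*l(4)*(-1 - 1*(-4)) = -14*(-3*(-4))*(-1 - 1*(-4)) = -168*(-1 + 4) = -168*3 = -14*36 = -504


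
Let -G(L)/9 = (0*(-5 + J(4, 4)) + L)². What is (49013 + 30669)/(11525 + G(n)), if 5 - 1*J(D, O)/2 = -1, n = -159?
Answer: -39841/108002 ≈ -0.36889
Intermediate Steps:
J(D, O) = 12 (J(D, O) = 10 - 2*(-1) = 10 + 2 = 12)
G(L) = -9*L² (G(L) = -9*(0*(-5 + 12) + L)² = -9*(0*7 + L)² = -9*(0 + L)² = -9*L²)
(49013 + 30669)/(11525 + G(n)) = (49013 + 30669)/(11525 - 9*(-159)²) = 79682/(11525 - 9*25281) = 79682/(11525 - 227529) = 79682/(-216004) = 79682*(-1/216004) = -39841/108002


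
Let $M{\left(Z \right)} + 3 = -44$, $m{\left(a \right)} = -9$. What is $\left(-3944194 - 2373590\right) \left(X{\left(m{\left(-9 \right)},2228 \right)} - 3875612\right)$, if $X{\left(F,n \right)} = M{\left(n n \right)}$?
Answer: $24485576419656$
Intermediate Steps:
$M{\left(Z \right)} = -47$ ($M{\left(Z \right)} = -3 - 44 = -47$)
$X{\left(F,n \right)} = -47$
$\left(-3944194 - 2373590\right) \left(X{\left(m{\left(-9 \right)},2228 \right)} - 3875612\right) = \left(-3944194 - 2373590\right) \left(-47 - 3875612\right) = \left(-6317784\right) \left(-3875659\right) = 24485576419656$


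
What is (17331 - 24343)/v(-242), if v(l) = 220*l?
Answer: 1753/13310 ≈ 0.13171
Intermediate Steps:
(17331 - 24343)/v(-242) = (17331 - 24343)/((220*(-242))) = -7012/(-53240) = -7012*(-1/53240) = 1753/13310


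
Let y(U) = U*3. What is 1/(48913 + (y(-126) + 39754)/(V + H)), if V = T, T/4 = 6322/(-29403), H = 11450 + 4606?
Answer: 29504330/1443217654073 ≈ 2.0443e-5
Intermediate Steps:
H = 16056
y(U) = 3*U
T = -25288/29403 (T = 4*(6322/(-29403)) = 4*(6322*(-1/29403)) = 4*(-6322/29403) = -25288/29403 ≈ -0.86005)
V = -25288/29403 ≈ -0.86005
1/(48913 + (y(-126) + 39754)/(V + H)) = 1/(48913 + (3*(-126) + 39754)/(-25288/29403 + 16056)) = 1/(48913 + (-378 + 39754)/(472069280/29403)) = 1/(48913 + 39376*(29403/472069280)) = 1/(48913 + 72360783/29504330) = 1/(1443217654073/29504330) = 29504330/1443217654073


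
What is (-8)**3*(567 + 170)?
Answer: -377344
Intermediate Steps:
(-8)**3*(567 + 170) = -512*737 = -377344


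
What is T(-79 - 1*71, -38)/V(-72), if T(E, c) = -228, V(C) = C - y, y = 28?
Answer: 57/25 ≈ 2.2800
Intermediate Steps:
V(C) = -28 + C (V(C) = C - 1*28 = C - 28 = -28 + C)
T(-79 - 1*71, -38)/V(-72) = -228/(-28 - 72) = -228/(-100) = -228*(-1/100) = 57/25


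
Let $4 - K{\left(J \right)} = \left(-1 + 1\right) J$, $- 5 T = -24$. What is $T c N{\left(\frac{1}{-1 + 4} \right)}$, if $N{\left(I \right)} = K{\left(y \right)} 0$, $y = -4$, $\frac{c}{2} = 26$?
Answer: $0$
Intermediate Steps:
$c = 52$ ($c = 2 \cdot 26 = 52$)
$T = \frac{24}{5}$ ($T = \left(- \frac{1}{5}\right) \left(-24\right) = \frac{24}{5} \approx 4.8$)
$K{\left(J \right)} = 4$ ($K{\left(J \right)} = 4 - \left(-1 + 1\right) J = 4 - 0 J = 4 - 0 = 4 + 0 = 4$)
$N{\left(I \right)} = 0$ ($N{\left(I \right)} = 4 \cdot 0 = 0$)
$T c N{\left(\frac{1}{-1 + 4} \right)} = \frac{24}{5} \cdot 52 \cdot 0 = \frac{1248}{5} \cdot 0 = 0$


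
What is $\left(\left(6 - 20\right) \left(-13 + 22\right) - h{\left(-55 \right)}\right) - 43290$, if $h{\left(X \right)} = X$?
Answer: $-43361$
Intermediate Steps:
$\left(\left(6 - 20\right) \left(-13 + 22\right) - h{\left(-55 \right)}\right) - 43290 = \left(\left(6 - 20\right) \left(-13 + 22\right) - -55\right) - 43290 = \left(\left(6 - 20\right) 9 + 55\right) - 43290 = \left(\left(-14\right) 9 + 55\right) - 43290 = \left(-126 + 55\right) - 43290 = -71 - 43290 = -43361$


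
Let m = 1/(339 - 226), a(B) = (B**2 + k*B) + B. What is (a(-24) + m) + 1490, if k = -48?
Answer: 360923/113 ≈ 3194.0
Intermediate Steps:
a(B) = B**2 - 47*B (a(B) = (B**2 - 48*B) + B = B**2 - 47*B)
m = 1/113 ≈ 0.0088496
(a(-24) + m) + 1490 = (-24*(-47 - 24) + 1/113) + 1490 = (-24*(-71) + 1/113) + 1490 = (1704 + 1/113) + 1490 = 192553/113 + 1490 = 360923/113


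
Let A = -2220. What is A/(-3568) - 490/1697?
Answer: 504755/1513724 ≈ 0.33345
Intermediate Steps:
A/(-3568) - 490/1697 = -2220/(-3568) - 490/1697 = -2220*(-1/3568) - 490*1/1697 = 555/892 - 490/1697 = 504755/1513724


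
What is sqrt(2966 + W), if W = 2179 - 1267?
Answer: sqrt(3878) ≈ 62.274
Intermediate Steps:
W = 912
sqrt(2966 + W) = sqrt(2966 + 912) = sqrt(3878)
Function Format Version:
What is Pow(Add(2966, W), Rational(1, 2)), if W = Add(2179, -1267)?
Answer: Pow(3878, Rational(1, 2)) ≈ 62.274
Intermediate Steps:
W = 912
Pow(Add(2966, W), Rational(1, 2)) = Pow(Add(2966, 912), Rational(1, 2)) = Pow(3878, Rational(1, 2))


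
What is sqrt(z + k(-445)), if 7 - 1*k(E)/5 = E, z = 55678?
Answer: sqrt(57938) ≈ 240.70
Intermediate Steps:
k(E) = 35 - 5*E
sqrt(z + k(-445)) = sqrt(55678 + (35 - 5*(-445))) = sqrt(55678 + (35 + 2225)) = sqrt(55678 + 2260) = sqrt(57938)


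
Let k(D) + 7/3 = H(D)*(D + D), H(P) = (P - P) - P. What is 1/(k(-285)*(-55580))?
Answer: 3/27087302060 ≈ 1.1075e-10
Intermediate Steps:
H(P) = -P (H(P) = 0 - P = -P)
k(D) = -7/3 - 2*D**2 (k(D) = -7/3 + (-D)*(D + D) = -7/3 + (-D)*(2*D) = -7/3 - 2*D**2)
1/(k(-285)*(-55580)) = 1/(-7/3 - 2*(-285)**2*(-55580)) = -1/55580/(-7/3 - 2*81225) = -1/55580/(-7/3 - 162450) = -1/55580/(-487357/3) = -3/487357*(-1/55580) = 3/27087302060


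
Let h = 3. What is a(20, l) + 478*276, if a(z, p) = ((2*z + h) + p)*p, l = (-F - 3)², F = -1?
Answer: 132116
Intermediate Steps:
l = 4 (l = (-1*(-1) - 3)² = (1 - 3)² = (-2)² = 4)
a(z, p) = p*(3 + p + 2*z) (a(z, p) = ((2*z + 3) + p)*p = ((3 + 2*z) + p)*p = (3 + p + 2*z)*p = p*(3 + p + 2*z))
a(20, l) + 478*276 = 4*(3 + 4 + 2*20) + 478*276 = 4*(3 + 4 + 40) + 131928 = 4*47 + 131928 = 188 + 131928 = 132116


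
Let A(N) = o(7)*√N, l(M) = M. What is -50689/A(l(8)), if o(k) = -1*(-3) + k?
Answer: -50689*√2/40 ≈ -1792.1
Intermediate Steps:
o(k) = 3 + k
A(N) = 10*√N (A(N) = (3 + 7)*√N = 10*√N)
-50689/A(l(8)) = -50689*√2/40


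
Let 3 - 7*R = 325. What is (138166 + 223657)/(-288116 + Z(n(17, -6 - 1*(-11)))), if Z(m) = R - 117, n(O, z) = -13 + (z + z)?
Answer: -361823/288279 ≈ -1.2551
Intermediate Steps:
R = -46 (R = 3/7 - ⅐*325 = 3/7 - 325/7 = -46)
n(O, z) = -13 + 2*z
Z(m) = -163 (Z(m) = -46 - 117 = -163)
(138166 + 223657)/(-288116 + Z(n(17, -6 - 1*(-11)))) = (138166 + 223657)/(-288116 - 163) = 361823/(-288279) = 361823*(-1/288279) = -361823/288279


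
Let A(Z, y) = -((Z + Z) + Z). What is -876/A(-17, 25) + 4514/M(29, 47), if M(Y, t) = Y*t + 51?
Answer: -168075/12019 ≈ -13.984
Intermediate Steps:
M(Y, t) = 51 + Y*t
A(Z, y) = -3*Z (A(Z, y) = -(2*Z + Z) = -3*Z)
-876/A(-17, 25) + 4514/M(29, 47) = -876/((-3*(-17))) + 4514/(51 + 29*47) = -876/51 + 4514/(51 + 1363) = -876*1/51 + 4514/1414 = -292/17 + 4514*(1/1414) = -292/17 + 2257/707 = -168075/12019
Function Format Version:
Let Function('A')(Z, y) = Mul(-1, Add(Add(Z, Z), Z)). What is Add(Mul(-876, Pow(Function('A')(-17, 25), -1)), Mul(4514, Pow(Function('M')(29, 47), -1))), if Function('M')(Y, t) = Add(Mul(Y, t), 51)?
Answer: Rational(-168075, 12019) ≈ -13.984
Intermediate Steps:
Function('M')(Y, t) = Add(51, Mul(Y, t))
Function('A')(Z, y) = Mul(-3, Z) (Function('A')(Z, y) = Mul(-1, Add(Mul(2, Z), Z)) = Mul(-1, Mul(3, Z)) = Mul(-3, Z))
Add(Mul(-876, Pow(Function('A')(-17, 25), -1)), Mul(4514, Pow(Function('M')(29, 47), -1))) = Add(Mul(-876, Pow(Mul(-3, -17), -1)), Mul(4514, Pow(Add(51, Mul(29, 47)), -1))) = Add(Mul(-876, Pow(51, -1)), Mul(4514, Pow(Add(51, 1363), -1))) = Add(Mul(-876, Rational(1, 51)), Mul(4514, Pow(1414, -1))) = Add(Rational(-292, 17), Mul(4514, Rational(1, 1414))) = Add(Rational(-292, 17), Rational(2257, 707)) = Rational(-168075, 12019)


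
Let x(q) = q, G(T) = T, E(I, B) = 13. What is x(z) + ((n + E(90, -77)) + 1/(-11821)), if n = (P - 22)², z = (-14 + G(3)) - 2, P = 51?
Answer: 9941460/11821 ≈ 841.00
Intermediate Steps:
z = -13 (z = (-14 + 3) - 2 = -11 - 2 = -13)
n = 841 (n = (51 - 22)² = 29² = 841)
x(z) + ((n + E(90, -77)) + 1/(-11821)) = -13 + ((841 + 13) + 1/(-11821)) = -13 + (854 - 1/11821) = -13 + 10095133/11821 = 9941460/11821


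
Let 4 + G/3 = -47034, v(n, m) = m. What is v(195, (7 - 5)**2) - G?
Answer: 141118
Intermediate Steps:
G = -141114 (G = -12 + 3*(-47034) = -12 - 141102 = -141114)
v(195, (7 - 5)**2) - G = (7 - 5)**2 - 1*(-141114) = 2**2 + 141114 = 4 + 141114 = 141118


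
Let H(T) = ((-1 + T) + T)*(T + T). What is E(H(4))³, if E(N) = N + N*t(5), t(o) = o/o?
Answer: 1404928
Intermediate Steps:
t(o) = 1
H(T) = 2*T*(-1 + 2*T) (H(T) = (-1 + 2*T)*(2*T) = 2*T*(-1 + 2*T))
E(N) = 2*N (E(N) = N + N*1 = N + N = 2*N)
E(H(4))³ = (2*(2*4*(-1 + 2*4)))³ = (2*(2*4*(-1 + 8)))³ = (2*(2*4*7))³ = (2*56)³ = 112³ = 1404928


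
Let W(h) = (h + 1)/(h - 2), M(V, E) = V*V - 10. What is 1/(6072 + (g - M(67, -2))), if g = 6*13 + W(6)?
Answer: 4/6691 ≈ 0.00059782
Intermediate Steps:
M(V, E) = -10 + V² (M(V, E) = V² - 10 = -10 + V²)
W(h) = (1 + h)/(-2 + h)
g = 319/4 (g = 6*13 + (1 + 6)/(-2 + 6) = 78 + 7/4 = 319/4 ≈ 79.750)
1/(6072 + (g - M(67, -2))) = 1/(6072 + (319/4 - (-10 + 67²))) = 1/(6072 + (319/4 - (-10 + 4489))) = 1/(6072 + (319/4 - 1*4479)) = 1/(6072 + (319/4 - 4479)) = 1/(6072 - 17597/4) = 1/(6691/4) = 4/6691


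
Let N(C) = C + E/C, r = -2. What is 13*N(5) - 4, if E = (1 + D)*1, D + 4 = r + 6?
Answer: 318/5 ≈ 63.600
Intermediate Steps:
D = 0 (D = -4 + (-2 + 6) = -4 + 4 = 0)
E = 1 (E = (1 + 0)*1 = 1*1 = 1)
N(C) = C + 1/C
13*N(5) - 4 = 13*(5 + 1/5) - 4 = 13*(5 + ⅕) - 4 = 13*(26/5) - 4 = 338/5 - 4 = 318/5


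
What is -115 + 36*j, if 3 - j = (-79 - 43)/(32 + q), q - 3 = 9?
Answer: 1021/11 ≈ 92.818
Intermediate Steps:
q = 12 (q = 3 + 9 = 12)
j = 127/22 (j = 3 - (-79 - 43)/(32 + 12) = 3 - (-122)/44 = 3 - 1*(-61/22) = 3 + 61/22 = 127/22 ≈ 5.7727)
-115 + 36*j = -115 + 36*(127/22) = -115 + 2286/11 = 1021/11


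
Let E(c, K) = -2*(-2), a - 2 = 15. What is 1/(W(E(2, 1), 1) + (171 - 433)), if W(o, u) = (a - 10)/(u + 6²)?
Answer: -37/9687 ≈ -0.0038196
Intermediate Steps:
a = 17 (a = 2 + 15 = 17)
E(c, K) = 4
W(o, u) = 7/(36 + u) (W(o, u) = (17 - 10)/(u + 6²) = 7/(u + 36) = 7/(36 + u))
1/(W(E(2, 1), 1) + (171 - 433)) = 1/(7/(36 + 1) + (171 - 433)) = 1/(7/37 - 262) = 1/(-9687/37) = -37/9687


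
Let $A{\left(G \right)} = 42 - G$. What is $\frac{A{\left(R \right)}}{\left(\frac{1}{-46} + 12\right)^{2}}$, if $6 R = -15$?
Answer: $\frac{94162}{303601} \approx 0.31015$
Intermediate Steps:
$R = - \frac{5}{2}$ ($R = \frac{1}{6} \left(-15\right) = - \frac{5}{2} \approx -2.5$)
$\frac{A{\left(R \right)}}{\left(\frac{1}{-46} + 12\right)^{2}} = \frac{42 - - \frac{5}{2}}{\left(\frac{1}{-46} + 12\right)^{2}} = \frac{42 + \frac{5}{2}}{\left(- \frac{1}{46} + 12\right)^{2}} = \frac{89}{2 \left(\frac{551}{46}\right)^{2}} = \frac{89}{2 \cdot \frac{303601}{2116}} = \frac{89}{2} \cdot \frac{2116}{303601} = \frac{94162}{303601}$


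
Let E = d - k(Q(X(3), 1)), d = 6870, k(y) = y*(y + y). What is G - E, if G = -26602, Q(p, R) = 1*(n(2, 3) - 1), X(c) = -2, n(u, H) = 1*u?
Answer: -33470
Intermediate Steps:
n(u, H) = u
Q(p, R) = 1 (Q(p, R) = 1*(2 - 1) = 1*1 = 1)
k(y) = 2*y² (k(y) = y*(2*y) = 2*y²)
E = 6868 (E = 6870 - 2*1² = 6870 - 2 = 6868)
G - E = -26602 - 1*6868 = -26602 - 6868 = -33470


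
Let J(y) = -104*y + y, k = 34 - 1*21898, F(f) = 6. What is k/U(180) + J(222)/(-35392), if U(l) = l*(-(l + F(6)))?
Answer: 32070091/24685920 ≈ 1.2991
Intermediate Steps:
k = -21864 (k = 34 - 21898 = -21864)
J(y) = -103*y
U(l) = l*(-6 - l) (U(l) = l*(-(l + 6)) = l*(-(6 + l)) = l*(-6 - l))
k/U(180) + J(222)/(-35392) = -21864*(-1/(180*(6 + 180))) - 103*222/(-35392) = -21864/((-1*180*186)) - 22866*(-1/35392) = -21864/(-33480) + 11433/17696 = -21864*(-1/33480) + 11433/17696 = 911/1395 + 11433/17696 = 32070091/24685920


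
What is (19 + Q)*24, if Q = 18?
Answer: 888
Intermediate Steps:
(19 + Q)*24 = (19 + 18)*24 = 37*24 = 888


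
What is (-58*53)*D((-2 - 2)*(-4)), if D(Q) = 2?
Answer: -6148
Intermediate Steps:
(-58*53)*D((-2 - 2)*(-4)) = -58*53*2 = -3074*2 = -6148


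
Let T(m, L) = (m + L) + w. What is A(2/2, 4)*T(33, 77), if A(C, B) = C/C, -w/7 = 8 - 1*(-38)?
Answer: -212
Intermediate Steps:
w = -322 (w = -7*(8 - 1*(-38)) = -7*(8 + 38) = -7*46 = -322)
T(m, L) = -322 + L + m (T(m, L) = (m + L) - 322 = (L + m) - 322 = -322 + L + m)
A(C, B) = 1
A(2/2, 4)*T(33, 77) = 1*(-322 + 77 + 33) = 1*(-212) = -212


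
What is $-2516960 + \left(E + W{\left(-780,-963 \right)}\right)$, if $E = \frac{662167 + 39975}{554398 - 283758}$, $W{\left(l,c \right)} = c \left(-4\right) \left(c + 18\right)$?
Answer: $- \frac{833178420929}{135320} \approx -6.1571 \cdot 10^{6}$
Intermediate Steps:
$W{\left(l,c \right)} = - 4 c \left(18 + c\right)$
$E = \frac{351071}{135320}$ ($E = \frac{702142}{270640} = 702142 \cdot \frac{1}{270640} = \frac{351071}{135320} \approx 2.5944$)
$-2516960 + \left(E + W{\left(-780,-963 \right)}\right) = -2516960 + \left(\frac{351071}{135320} - - 3852 \left(18 - 963\right)\right) = -2516960 + \left(\frac{351071}{135320} - \left(-3852\right) \left(-945\right)\right) = -2516960 + \left(\frac{351071}{135320} - 3640140\right) = -2516960 - \frac{492583393729}{135320} = - \frac{833178420929}{135320}$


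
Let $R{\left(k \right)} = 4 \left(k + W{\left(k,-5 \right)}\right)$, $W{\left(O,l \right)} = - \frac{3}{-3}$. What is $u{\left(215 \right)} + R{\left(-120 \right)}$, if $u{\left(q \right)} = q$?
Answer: $-261$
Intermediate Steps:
$W{\left(O,l \right)} = 1$ ($W{\left(O,l \right)} = \left(-3\right) \left(- \frac{1}{3}\right) = 1$)
$R{\left(k \right)} = 4 + 4 k$ ($R{\left(k \right)} = 4 \left(k + 1\right) = 4 \left(1 + k\right) = 4 + 4 k$)
$u{\left(215 \right)} + R{\left(-120 \right)} = 215 + \left(4 + 4 \left(-120\right)\right) = 215 + \left(4 - 480\right) = 215 - 476 = -261$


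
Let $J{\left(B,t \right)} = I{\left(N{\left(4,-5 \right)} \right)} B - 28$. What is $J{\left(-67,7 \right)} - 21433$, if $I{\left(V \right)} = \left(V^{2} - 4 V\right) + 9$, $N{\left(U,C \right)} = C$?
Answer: $-25079$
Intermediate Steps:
$I{\left(V \right)} = 9 + V^{2} - 4 V$
$J{\left(B,t \right)} = -28 + 54 B$ ($J{\left(B,t \right)} = \left(9 + \left(-5\right)^{2} - -20\right) B - 28 = \left(9 + 25 + 20\right) B - 28 = 54 B - 28 = -28 + 54 B$)
$J{\left(-67,7 \right)} - 21433 = \left(-28 + 54 \left(-67\right)\right) - 21433 = \left(-28 - 3618\right) - 21433 = -3646 - 21433 = -25079$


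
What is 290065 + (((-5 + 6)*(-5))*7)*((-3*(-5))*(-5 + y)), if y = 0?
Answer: 292690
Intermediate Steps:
290065 + (((-5 + 6)*(-5))*7)*((-3*(-5))*(-5 + y)) = 290065 + (((-5 + 6)*(-5))*7)*((-3*(-5))*(-5 + 0)) = 290065 + ((1*(-5))*7)*(15*(-5)) = 290065 - 5*7*(-75) = 290065 - 35*(-75) = 290065 + 2625 = 292690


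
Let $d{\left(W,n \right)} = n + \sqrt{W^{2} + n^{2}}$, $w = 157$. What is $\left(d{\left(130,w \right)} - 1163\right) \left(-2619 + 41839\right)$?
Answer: $-39455320 + 39220 \sqrt{41549} \approx -3.1461 \cdot 10^{7}$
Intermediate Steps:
$\left(d{\left(130,w \right)} - 1163\right) \left(-2619 + 41839\right) = \left(\left(157 + \sqrt{130^{2} + 157^{2}}\right) - 1163\right) \left(-2619 + 41839\right) = \left(\left(157 + \sqrt{16900 + 24649}\right) - 1163\right) 39220 = \left(\left(157 + \sqrt{41549}\right) - 1163\right) 39220 = \left(-1006 + \sqrt{41549}\right) 39220 = -39455320 + 39220 \sqrt{41549}$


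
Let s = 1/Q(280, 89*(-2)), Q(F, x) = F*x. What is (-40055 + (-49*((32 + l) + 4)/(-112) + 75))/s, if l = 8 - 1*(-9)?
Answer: 1991447535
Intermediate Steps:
l = 17 (l = 8 + 9 = 17)
s = -1/49840 (s = 1/(280*(89*(-2))) = 1/(280*(-178)) = 1/(-49840) = -1/49840 ≈ -2.0064e-5)
(-40055 + (-49*((32 + l) + 4)/(-112) + 75))/s = (-40055 + (-49*((32 + 17) + 4)/(-112) + 75))/(-1/49840) = (-40055 + (-49*(49 + 4)*(-1)/112 + 75))*(-49840) = (-40055 + (-2597*(-1)/112 + 75))*(-49840) = (-40055 + (-49*(-53/112) + 75))*(-49840) = (-40055 + (371/16 + 75))*(-49840) = (-40055 + 1571/16)*(-49840) = -639309/16*(-49840) = 1991447535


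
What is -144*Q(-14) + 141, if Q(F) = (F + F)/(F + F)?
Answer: -3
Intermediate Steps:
Q(F) = 1 (Q(F) = (2*F)/((2*F)) = (2*F)*(1/(2*F)) = 1)
-144*Q(-14) + 141 = -144*1 + 141 = -144 + 141 = -3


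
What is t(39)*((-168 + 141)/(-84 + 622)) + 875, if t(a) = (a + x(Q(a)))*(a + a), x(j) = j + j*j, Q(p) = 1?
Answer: 192202/269 ≈ 714.51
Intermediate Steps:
x(j) = j + j²
t(a) = 2*a*(2 + a) (t(a) = (a + 1*(1 + 1))*(a + a) = (a + 1*2)*(2*a) = (a + 2)*(2*a) = (2 + a)*(2*a) = 2*a*(2 + a))
t(39)*((-168 + 141)/(-84 + 622)) + 875 = (2*39*(2 + 39))*((-168 + 141)/(-84 + 622)) + 875 = (2*39*41)*(-27/538) + 875 = 3198*(-27*1/538) + 875 = 3198*(-27/538) + 875 = -43173/269 + 875 = 192202/269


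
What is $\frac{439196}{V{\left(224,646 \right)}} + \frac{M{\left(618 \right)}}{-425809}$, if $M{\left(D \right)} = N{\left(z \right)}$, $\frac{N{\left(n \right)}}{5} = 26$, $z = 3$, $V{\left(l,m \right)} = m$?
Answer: $\frac{4921408568}{7238753} \approx 679.87$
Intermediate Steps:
$N{\left(n \right)} = 130$ ($N{\left(n \right)} = 5 \cdot 26 = 130$)
$M{\left(D \right)} = 130$
$\frac{439196}{V{\left(224,646 \right)}} + \frac{M{\left(618 \right)}}{-425809} = \frac{439196}{646} + \frac{130}{-425809} = 439196 \cdot \frac{1}{646} + 130 \left(- \frac{1}{425809}\right) = \frac{219598}{323} - \frac{130}{425809} = \frac{4921408568}{7238753}$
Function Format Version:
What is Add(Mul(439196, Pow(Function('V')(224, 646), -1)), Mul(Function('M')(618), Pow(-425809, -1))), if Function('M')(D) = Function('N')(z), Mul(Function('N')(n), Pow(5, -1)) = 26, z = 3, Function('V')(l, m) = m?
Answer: Rational(4921408568, 7238753) ≈ 679.87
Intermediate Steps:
Function('N')(n) = 130 (Function('N')(n) = Mul(5, 26) = 130)
Function('M')(D) = 130
Add(Mul(439196, Pow(Function('V')(224, 646), -1)), Mul(Function('M')(618), Pow(-425809, -1))) = Add(Mul(439196, Pow(646, -1)), Mul(130, Pow(-425809, -1))) = Add(Mul(439196, Rational(1, 646)), Mul(130, Rational(-1, 425809))) = Add(Rational(219598, 323), Rational(-130, 425809)) = Rational(4921408568, 7238753)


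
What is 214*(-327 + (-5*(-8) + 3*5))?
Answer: -58208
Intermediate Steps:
214*(-327 + (-5*(-8) + 3*5)) = 214*(-327 + (40 + 15)) = 214*(-327 + 55) = 214*(-272) = -58208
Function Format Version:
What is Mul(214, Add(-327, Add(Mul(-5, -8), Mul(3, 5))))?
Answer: -58208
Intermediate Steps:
Mul(214, Add(-327, Add(Mul(-5, -8), Mul(3, 5)))) = Mul(214, Add(-327, Add(40, 15))) = Mul(214, Add(-327, 55)) = Mul(214, -272) = -58208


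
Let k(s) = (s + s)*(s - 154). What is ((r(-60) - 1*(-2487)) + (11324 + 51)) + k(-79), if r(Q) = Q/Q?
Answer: 50677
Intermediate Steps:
r(Q) = 1
k(s) = 2*s*(-154 + s) (k(s) = (2*s)*(-154 + s) = 2*s*(-154 + s))
((r(-60) - 1*(-2487)) + (11324 + 51)) + k(-79) = ((1 - 1*(-2487)) + (11324 + 51)) + 2*(-79)*(-154 - 79) = ((1 + 2487) + 11375) + 2*(-79)*(-233) = (2488 + 11375) + 36814 = 13863 + 36814 = 50677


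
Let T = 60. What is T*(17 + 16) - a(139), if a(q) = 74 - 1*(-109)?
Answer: 1797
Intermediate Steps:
a(q) = 183 (a(q) = 74 + 109 = 183)
T*(17 + 16) - a(139) = 60*(17 + 16) - 1*183 = 60*33 - 183 = 1980 - 183 = 1797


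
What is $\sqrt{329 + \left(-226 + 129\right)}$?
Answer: $2 \sqrt{58} \approx 15.232$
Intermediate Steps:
$\sqrt{329 + \left(-226 + 129\right)} = \sqrt{329 - 97} = \sqrt{232} = 2 \sqrt{58}$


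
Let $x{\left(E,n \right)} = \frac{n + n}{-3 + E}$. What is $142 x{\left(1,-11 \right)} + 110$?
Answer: $1672$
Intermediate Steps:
$x{\left(E,n \right)} = \frac{2 n}{-3 + E}$
$142 x{\left(1,-11 \right)} + 110 = 142 \cdot 2 \left(-11\right) \frac{1}{-3 + 1} + 110 = 142 \cdot 2 \left(-11\right) \frac{1}{-2} + 110 = 142 \cdot 2 \left(-11\right) \left(- \frac{1}{2}\right) + 110 = 142 \cdot 11 + 110 = 1562 + 110 = 1672$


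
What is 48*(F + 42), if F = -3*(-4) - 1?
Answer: 2544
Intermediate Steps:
F = 11 (F = 12 - 1 = 11)
48*(F + 42) = 48*(11 + 42) = 48*53 = 2544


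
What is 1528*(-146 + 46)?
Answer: -152800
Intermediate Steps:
1528*(-146 + 46) = 1528*(-100) = -152800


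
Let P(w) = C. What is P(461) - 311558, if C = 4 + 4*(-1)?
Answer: -311558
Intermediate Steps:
C = 0 (C = 4 - 4 = 0)
P(w) = 0
P(461) - 311558 = 0 - 311558 = -311558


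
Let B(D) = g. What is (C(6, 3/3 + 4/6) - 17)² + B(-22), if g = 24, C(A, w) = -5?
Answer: 508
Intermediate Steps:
B(D) = 24
(C(6, 3/3 + 4/6) - 17)² + B(-22) = (-5 - 17)² + 24 = (-22)² + 24 = 484 + 24 = 508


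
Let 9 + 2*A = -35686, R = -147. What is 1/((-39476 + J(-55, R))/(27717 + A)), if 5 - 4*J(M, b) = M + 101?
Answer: -39478/157945 ≈ -0.24995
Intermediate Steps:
A = -35695/2 (A = -9/2 + (½)*(-35686) = -9/2 - 17843 = -35695/2 ≈ -17848.)
J(M, b) = -24 - M/4 (J(M, b) = 5/4 - (M + 101)/4 = 5/4 - (101 + M)/4 = 5/4 + (-101/4 - M/4) = -24 - M/4)
1/((-39476 + J(-55, R))/(27717 + A)) = 1/((-39476 + (-24 - ¼*(-55)))/(27717 - 35695/2)) = 1/((-39476 + (-24 + 55/4))/(19739/2)) = 1/((-39476 - 41/4)*(2/19739)) = 1/(-157945/4*2/19739) = 1/(-157945/39478) = -39478/157945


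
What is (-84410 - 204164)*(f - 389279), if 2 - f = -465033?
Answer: -21861211944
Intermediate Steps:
f = 465035 (f = 2 - 1*(-465033) = 2 + 465033 = 465035)
(-84410 - 204164)*(f - 389279) = (-84410 - 204164)*(465035 - 389279) = -288574*75756 = -21861211944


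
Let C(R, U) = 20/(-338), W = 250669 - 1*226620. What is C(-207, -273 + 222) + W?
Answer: 4064271/169 ≈ 24049.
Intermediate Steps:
W = 24049 (W = 250669 - 226620 = 24049)
C(R, U) = -10/169 (C(R, U) = 20*(-1/338) = -10/169)
C(-207, -273 + 222) + W = -10/169 + 24049 = 4064271/169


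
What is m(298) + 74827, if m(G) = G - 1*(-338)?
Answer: 75463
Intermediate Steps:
m(G) = 338 + G (m(G) = G + 338 = 338 + G)
m(298) + 74827 = (338 + 298) + 74827 = 636 + 74827 = 75463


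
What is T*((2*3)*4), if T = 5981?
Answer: 143544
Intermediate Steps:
T*((2*3)*4) = 5981*((2*3)*4) = 5981*(6*4) = 5981*24 = 143544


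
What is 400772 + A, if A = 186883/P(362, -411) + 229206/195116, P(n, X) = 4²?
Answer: 321905000889/780464 ≈ 4.1245e+5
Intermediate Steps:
P(n, X) = 16
A = 9116882681/780464 (A = 186883/16 + 229206/195116 = 186883*(1/16) + 229206*(1/195116) = 186883/16 + 114603/97558 = 9116882681/780464 ≈ 11681.)
400772 + A = 400772 + 9116882681/780464 = 321905000889/780464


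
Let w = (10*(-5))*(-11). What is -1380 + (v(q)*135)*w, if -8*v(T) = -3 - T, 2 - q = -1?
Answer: 108615/2 ≈ 54308.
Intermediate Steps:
q = 3 (q = 2 - 1*(-1) = 2 + 1 = 3)
v(T) = 3/8 + T/8 (v(T) = -(-3 - T)/8 = 3/8 + T/8)
w = 550 (w = -50*(-11) = 550)
-1380 + (v(q)*135)*w = -1380 + ((3/8 + (⅛)*3)*135)*550 = -1380 + ((3/8 + 3/8)*135)*550 = -1380 + ((¾)*135)*550 = -1380 + (405/4)*550 = -1380 + 111375/2 = 108615/2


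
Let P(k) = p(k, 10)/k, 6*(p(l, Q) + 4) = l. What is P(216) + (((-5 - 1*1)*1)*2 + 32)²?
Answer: 10804/27 ≈ 400.15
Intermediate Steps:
p(l, Q) = -4 + l/6
P(k) = (-4 + k/6)/k
P(216) + (((-5 - 1*1)*1)*2 + 32)² = (⅙)*(-24 + 216)/216 + (((-5 - 1*1)*1)*2 + 32)² = (⅙)*(1/216)*192 + (((-5 - 1)*1)*2 + 32)² = 4/27 + (-6*1*2 + 32)² = 4/27 + (-6*2 + 32)² = 4/27 + (-12 + 32)² = 4/27 + 20² = 4/27 + 400 = 10804/27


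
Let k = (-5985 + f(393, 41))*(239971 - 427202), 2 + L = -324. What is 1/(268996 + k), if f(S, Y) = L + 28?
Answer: 1/1176641369 ≈ 8.4988e-10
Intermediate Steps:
L = -326 (L = -2 - 324 = -326)
f(S, Y) = -298 (f(S, Y) = -326 + 28 = -298)
k = 1176372373 (k = (-5985 - 298)*(239971 - 427202) = -6283*(-187231) = 1176372373)
1/(268996 + k) = 1/(268996 + 1176372373) = 1/1176641369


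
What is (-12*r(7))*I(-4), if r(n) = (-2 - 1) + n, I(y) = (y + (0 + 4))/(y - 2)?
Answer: 0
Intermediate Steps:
I(y) = (4 + y)/(-2 + y) (I(y) = (y + 4)/(-2 + y) = (4 + y)/(-2 + y))
r(n) = -3 + n
(-12*r(7))*I(-4) = (-12*(-3 + 7))*((4 - 4)/(-2 - 4)) = (-12*4)*(0/(-6)) = -(-8)*0 = -48*0 = 0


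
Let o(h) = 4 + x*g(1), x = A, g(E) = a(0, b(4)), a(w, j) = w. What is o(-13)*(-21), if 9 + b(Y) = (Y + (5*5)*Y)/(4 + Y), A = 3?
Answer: -84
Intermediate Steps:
b(Y) = -9 + 26*Y/(4 + Y) (b(Y) = -9 + (Y + (5*5)*Y)/(4 + Y) = -9 + (Y + 25*Y)/(4 + Y) = -9 + (26*Y)/(4 + Y) = -9 + 26*Y/(4 + Y))
g(E) = 0
x = 3
o(h) = 4 (o(h) = 4 + 3*0 = 4 + 0 = 4)
o(-13)*(-21) = 4*(-21) = -84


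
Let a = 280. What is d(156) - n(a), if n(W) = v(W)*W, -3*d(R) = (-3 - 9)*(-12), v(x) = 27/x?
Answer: -75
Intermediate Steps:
d(R) = -48 (d(R) = -(-3 - 9)*(-12)/3 = -(-4)*(-12) = -⅓*144 = -48)
n(W) = 27 (n(W) = (27/W)*W = 27)
d(156) - n(a) = -48 - 1*27 = -48 - 27 = -75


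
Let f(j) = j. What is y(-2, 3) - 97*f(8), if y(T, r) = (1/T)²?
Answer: -3103/4 ≈ -775.75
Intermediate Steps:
y(T, r) = T⁻²
y(-2, 3) - 97*f(8) = (-2)⁻² - 97*8 = ¼ - 776 = -3103/4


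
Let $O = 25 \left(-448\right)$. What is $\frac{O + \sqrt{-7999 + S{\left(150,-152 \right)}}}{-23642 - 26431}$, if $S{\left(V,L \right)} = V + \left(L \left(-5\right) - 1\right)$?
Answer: $\frac{11200}{50073} - \frac{i \sqrt{7090}}{50073} \approx 0.22367 - 0.0016816 i$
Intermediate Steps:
$S{\left(V,L \right)} = -1 + V - 5 L$ ($S{\left(V,L \right)} = V - \left(1 + 5 L\right) = -1 + V - 5 L$)
$O = -11200$
$\frac{O + \sqrt{-7999 + S{\left(150,-152 \right)}}}{-23642 - 26431} = \frac{-11200 + \sqrt{-7999 - -909}}{-23642 - 26431} = \frac{-11200 + \sqrt{-7999 + \left(-1 + 150 + 760\right)}}{-50073} = \left(-11200 + \sqrt{-7999 + 909}\right) \left(- \frac{1}{50073}\right) = \left(-11200 + \sqrt{-7090}\right) \left(- \frac{1}{50073}\right) = \left(-11200 + i \sqrt{7090}\right) \left(- \frac{1}{50073}\right) = \frac{11200}{50073} - \frac{i \sqrt{7090}}{50073}$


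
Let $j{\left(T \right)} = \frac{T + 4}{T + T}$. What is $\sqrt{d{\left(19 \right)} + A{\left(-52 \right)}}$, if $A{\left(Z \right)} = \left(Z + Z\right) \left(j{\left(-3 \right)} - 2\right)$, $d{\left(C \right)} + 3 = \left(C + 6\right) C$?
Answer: $\frac{2 \sqrt{1569}}{3} \approx 26.407$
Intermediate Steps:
$j{\left(T \right)} = \frac{4 + T}{2 T}$
$d{\left(C \right)} = -3 + C \left(6 + C\right)$ ($d{\left(C \right)} = -3 + \left(C + 6\right) C = -3 + \left(6 + C\right) C = -3 + C \left(6 + C\right)$)
$A{\left(Z \right)} = - \frac{13 Z}{3}$ ($A{\left(Z \right)} = \left(Z + Z\right) \left(\frac{4 - 3}{2 \left(-3\right)} - 2\right) = 2 Z \left(\frac{1}{2} \left(- \frac{1}{3}\right) 1 - 2\right) = 2 Z \left(- \frac{1}{6} - 2\right) = 2 Z \left(- \frac{13}{6}\right) = - \frac{13 Z}{3}$)
$\sqrt{d{\left(19 \right)} + A{\left(-52 \right)}} = \sqrt{\left(-3 + 19^{2} + 6 \cdot 19\right) - - \frac{676}{3}} = \sqrt{\left(-3 + 361 + 114\right) + \frac{676}{3}} = \sqrt{472 + \frac{676}{3}} = \sqrt{\frac{2092}{3}} = \frac{2 \sqrt{1569}}{3}$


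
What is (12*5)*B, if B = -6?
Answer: -360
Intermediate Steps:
(12*5)*B = (12*5)*(-6) = 60*(-6) = -360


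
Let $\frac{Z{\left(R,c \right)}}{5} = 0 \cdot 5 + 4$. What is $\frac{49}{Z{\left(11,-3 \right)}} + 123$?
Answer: $\frac{2509}{20} \approx 125.45$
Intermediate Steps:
$Z{\left(R,c \right)} = 20$ ($Z{\left(R,c \right)} = 5 \left(0 \cdot 5 + 4\right) = 5 \left(0 + 4\right) = 5 \cdot 4 = 20$)
$\frac{49}{Z{\left(11,-3 \right)}} + 123 = \frac{49}{20} + 123 = \frac{2509}{20}$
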